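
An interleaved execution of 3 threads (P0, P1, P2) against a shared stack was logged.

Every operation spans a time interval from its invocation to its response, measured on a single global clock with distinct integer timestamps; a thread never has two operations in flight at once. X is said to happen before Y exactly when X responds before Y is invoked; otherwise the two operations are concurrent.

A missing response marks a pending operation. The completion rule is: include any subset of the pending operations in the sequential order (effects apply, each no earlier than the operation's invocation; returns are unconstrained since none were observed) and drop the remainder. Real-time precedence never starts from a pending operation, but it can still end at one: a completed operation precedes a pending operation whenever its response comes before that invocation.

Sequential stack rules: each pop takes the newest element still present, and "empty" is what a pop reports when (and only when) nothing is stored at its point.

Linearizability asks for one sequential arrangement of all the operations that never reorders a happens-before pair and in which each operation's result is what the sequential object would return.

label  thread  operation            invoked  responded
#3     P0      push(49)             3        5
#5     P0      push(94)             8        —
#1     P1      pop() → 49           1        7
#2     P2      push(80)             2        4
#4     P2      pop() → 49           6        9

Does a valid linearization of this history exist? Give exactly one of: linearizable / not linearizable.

through event 8 a valid linearization exists; event 9 (#4 responding at time 9) ends that
every one of the 8 real-time-consistent orders over 4 completed stack ops fails the sequential spec
completion choices over the 1 pending operation (#5) were checked; none helps
sample order #1, #2, #3, #4 (pending dropped) stalls at step 1 — #1 pop() → 49 has no legal effect
sample order #1, #3, #2, #4 (pending dropped) stalls at step 1 — #1 pop() → 49 has no legal effect

not linearizable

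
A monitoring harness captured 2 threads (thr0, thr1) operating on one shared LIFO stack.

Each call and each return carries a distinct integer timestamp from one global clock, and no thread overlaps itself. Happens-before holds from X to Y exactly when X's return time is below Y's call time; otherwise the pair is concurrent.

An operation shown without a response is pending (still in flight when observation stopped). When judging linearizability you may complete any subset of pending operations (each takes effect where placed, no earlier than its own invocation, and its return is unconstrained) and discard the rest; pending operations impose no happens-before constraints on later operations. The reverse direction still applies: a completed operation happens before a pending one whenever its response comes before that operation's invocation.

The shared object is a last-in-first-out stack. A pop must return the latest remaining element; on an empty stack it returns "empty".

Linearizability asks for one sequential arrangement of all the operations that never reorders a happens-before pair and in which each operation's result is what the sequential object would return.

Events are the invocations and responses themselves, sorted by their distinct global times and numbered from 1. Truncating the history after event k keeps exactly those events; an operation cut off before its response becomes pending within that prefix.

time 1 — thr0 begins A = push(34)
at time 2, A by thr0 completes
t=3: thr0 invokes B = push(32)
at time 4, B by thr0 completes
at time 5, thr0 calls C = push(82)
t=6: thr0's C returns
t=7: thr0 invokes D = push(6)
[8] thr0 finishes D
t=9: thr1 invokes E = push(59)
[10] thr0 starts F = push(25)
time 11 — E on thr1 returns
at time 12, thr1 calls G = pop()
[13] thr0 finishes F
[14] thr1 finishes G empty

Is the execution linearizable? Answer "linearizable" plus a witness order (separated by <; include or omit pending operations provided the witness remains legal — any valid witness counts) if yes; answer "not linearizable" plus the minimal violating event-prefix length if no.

not linearizable — minimal violating prefix: 14 events

events 1..13 are fine; event 14 — the response of G at time 14 — makes the prefix non-linearizable
3 orders of the 7 completed LIFO stack ops respect real time; none is legal
take A, B, C, D, E, F, G: step 7 already fails, because G pop() → empty cannot occur there
take A, B, C, D, E, G, F: step 6 already fails, because G pop() → empty cannot occur there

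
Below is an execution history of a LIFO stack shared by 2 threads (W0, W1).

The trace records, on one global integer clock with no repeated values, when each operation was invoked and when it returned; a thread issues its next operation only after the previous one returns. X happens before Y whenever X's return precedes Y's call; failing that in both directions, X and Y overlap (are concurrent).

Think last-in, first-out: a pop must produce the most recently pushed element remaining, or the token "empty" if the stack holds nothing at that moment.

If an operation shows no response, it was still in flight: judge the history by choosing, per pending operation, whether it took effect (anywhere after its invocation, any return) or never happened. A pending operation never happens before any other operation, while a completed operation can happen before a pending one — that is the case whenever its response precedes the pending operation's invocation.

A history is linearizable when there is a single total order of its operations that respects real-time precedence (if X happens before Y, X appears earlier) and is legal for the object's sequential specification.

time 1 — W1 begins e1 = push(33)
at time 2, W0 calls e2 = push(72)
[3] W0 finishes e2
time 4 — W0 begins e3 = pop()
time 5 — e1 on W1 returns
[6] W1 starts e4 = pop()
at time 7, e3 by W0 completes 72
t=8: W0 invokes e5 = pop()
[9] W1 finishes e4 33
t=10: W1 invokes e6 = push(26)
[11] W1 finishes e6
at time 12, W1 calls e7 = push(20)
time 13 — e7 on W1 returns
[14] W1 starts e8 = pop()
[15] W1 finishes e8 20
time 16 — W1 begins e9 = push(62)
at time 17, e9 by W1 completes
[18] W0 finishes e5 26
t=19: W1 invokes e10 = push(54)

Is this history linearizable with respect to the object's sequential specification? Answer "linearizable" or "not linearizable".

linearizable

one valid linearization: e1, e2, e3, e4, e6, e5, e7, e8, e9
after step 1 (e1 push(33)): stack <33>
after step 2 (e2 push(72)): stack <33,72>
after step 3 (e3 pop() → 72): stack <33>
after step 4 (e4 pop() → 33): stack <>
after step 5 (e6 push(26)): stack <26>
after step 6 (e5 pop() → 26): stack <>
after step 7 (e7 push(20)): stack <20>
after step 8 (e8 pop() → 20): stack <>
after step 9 (e9 push(62)): stack <62>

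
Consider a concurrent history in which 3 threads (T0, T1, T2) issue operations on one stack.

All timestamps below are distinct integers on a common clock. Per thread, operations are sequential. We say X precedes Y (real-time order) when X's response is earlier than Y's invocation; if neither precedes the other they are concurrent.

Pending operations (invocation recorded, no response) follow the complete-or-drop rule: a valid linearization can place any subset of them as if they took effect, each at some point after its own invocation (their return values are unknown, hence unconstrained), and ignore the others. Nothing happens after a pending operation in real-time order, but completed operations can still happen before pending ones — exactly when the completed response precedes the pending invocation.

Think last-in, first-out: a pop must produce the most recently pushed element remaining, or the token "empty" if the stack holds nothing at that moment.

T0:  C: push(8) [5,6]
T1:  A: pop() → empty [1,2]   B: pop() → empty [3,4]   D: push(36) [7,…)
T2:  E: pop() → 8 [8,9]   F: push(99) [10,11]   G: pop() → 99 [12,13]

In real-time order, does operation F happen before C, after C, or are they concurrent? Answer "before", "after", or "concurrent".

after

F spans [10,11], C spans [5,6]
resp(C)=6 < inv(F)=10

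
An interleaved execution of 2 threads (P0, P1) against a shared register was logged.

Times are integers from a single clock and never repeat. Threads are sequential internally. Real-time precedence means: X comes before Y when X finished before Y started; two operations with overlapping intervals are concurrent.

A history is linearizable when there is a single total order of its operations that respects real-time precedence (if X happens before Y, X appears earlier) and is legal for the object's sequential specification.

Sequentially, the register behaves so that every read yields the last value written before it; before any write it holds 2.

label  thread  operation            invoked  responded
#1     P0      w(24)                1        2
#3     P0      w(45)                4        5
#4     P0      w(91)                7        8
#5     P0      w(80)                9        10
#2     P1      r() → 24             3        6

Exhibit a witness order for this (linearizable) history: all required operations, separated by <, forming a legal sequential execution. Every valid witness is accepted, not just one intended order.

step 1: #1 w(24) — value 24
step 2: #2 r() → 24 — value 24
step 3: #3 w(45) — value 45
step 4: #4 w(91) — value 91
step 5: #5 w(80) — value 80

#1 < #2 < #3 < #4 < #5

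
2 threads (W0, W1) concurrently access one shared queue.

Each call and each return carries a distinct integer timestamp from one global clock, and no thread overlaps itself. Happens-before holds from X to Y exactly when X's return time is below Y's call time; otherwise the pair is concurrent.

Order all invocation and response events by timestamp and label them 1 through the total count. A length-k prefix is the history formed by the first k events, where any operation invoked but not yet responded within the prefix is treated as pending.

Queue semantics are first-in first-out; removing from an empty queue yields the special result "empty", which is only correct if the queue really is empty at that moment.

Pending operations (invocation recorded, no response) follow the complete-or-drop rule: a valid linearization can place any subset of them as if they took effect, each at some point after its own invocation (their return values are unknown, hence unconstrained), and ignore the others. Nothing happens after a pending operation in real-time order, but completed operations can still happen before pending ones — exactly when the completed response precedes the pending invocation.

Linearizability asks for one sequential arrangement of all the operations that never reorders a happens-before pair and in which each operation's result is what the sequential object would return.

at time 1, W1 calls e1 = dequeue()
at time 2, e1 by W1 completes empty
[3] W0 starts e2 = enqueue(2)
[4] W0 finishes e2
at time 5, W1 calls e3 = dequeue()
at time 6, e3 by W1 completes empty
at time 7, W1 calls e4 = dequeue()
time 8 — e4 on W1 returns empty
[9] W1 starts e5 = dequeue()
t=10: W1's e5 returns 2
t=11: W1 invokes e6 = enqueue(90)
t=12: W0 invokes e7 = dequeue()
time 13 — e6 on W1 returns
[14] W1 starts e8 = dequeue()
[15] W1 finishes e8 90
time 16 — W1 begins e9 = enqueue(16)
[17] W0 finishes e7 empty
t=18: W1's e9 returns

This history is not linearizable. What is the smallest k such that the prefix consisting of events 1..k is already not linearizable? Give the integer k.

6

events 1..5 are still linearizable — one witness is e1, e2:
1. e1 dequeue() → empty, leaving queue <>
2. e2 enqueue(2), leaving queue <2>
adding event 6 (e3 responds at 6) leaves no legal real-time order
e.g. e1, e2, e3: illegal at step 3, since e3 dequeue() → empty cannot apply there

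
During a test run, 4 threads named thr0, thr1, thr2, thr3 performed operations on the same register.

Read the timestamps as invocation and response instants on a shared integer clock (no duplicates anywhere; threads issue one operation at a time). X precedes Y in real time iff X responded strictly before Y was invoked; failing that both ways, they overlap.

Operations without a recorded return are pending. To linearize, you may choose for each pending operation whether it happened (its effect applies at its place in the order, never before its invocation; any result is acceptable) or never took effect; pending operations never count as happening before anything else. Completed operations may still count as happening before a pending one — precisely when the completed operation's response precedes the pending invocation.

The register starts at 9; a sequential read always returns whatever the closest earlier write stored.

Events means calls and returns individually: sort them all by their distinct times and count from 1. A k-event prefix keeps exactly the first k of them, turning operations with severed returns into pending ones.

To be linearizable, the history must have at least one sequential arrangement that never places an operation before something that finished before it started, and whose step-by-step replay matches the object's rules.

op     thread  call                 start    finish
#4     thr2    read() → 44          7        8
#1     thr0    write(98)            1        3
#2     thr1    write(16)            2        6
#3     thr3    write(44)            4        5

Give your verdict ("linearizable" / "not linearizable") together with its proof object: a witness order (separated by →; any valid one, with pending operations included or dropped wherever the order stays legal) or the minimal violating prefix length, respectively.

linearizable — witness: #1 → #2 → #3 → #4

1. #1 write(98), leaving value 98
2. #2 write(16), leaving value 16
3. #3 write(44), leaving value 44
4. #4 read() → 44, leaving value 44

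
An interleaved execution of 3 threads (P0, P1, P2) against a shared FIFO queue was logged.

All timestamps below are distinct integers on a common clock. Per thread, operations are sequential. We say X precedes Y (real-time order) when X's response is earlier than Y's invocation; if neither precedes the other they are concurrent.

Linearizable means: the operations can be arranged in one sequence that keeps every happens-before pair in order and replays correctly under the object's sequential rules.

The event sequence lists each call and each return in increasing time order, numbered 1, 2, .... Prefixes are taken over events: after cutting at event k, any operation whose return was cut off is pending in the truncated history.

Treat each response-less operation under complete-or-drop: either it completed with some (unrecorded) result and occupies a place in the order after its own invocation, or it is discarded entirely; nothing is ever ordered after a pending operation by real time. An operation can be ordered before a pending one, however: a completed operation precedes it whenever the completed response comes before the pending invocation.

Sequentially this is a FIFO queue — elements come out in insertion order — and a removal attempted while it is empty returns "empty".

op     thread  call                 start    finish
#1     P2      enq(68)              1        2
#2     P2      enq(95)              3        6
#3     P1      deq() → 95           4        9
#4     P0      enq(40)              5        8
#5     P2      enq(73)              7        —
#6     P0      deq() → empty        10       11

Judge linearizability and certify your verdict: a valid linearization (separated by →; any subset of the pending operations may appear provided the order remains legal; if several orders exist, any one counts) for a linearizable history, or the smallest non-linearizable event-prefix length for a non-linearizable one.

the violation lands at event 9, #3's response at time 9: events 1..8 linearize, events 1..9 do not
every one of the 6 real-time-consistent orders over 4 completed FIFO queue ops fails the sequential spec
include/drop combinations of the 1 pending operation (#5) were all tried; none helps
for example #1, #2, #3, #4 (pending dropped) fails at step 3: #3 deq() → 95 is not legal there
for example #1, #2, #4, #3 (pending dropped) fails at step 4: #3 deq() → 95 is not legal there

not linearizable — minimal violating prefix: 9 events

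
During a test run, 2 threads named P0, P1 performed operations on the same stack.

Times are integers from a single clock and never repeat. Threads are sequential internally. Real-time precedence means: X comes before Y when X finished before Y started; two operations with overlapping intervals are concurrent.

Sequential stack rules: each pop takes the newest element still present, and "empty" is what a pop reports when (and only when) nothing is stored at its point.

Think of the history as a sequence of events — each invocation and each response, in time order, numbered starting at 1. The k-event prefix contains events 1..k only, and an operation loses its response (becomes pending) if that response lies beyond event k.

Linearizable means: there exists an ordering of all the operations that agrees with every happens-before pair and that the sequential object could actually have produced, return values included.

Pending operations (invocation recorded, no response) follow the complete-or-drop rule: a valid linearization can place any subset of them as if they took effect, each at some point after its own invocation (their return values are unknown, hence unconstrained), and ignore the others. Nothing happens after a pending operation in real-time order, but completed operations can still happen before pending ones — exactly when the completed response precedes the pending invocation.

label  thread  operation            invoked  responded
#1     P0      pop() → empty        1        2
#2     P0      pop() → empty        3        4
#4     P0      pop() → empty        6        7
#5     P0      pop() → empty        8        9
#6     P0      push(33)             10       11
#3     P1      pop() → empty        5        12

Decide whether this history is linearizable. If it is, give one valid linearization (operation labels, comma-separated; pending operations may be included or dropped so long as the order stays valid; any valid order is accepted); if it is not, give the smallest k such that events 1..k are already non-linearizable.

step 1: #1 pop() → empty — stack <>
step 2: #2 pop() → empty — stack <>
step 3: #3 pop() → empty — stack <>
step 4: #4 pop() → empty — stack <>
step 5: #5 pop() → empty — stack <>
step 6: #6 push(33) — stack <33>

linearizable — witness: #1, #2, #3, #4, #5, #6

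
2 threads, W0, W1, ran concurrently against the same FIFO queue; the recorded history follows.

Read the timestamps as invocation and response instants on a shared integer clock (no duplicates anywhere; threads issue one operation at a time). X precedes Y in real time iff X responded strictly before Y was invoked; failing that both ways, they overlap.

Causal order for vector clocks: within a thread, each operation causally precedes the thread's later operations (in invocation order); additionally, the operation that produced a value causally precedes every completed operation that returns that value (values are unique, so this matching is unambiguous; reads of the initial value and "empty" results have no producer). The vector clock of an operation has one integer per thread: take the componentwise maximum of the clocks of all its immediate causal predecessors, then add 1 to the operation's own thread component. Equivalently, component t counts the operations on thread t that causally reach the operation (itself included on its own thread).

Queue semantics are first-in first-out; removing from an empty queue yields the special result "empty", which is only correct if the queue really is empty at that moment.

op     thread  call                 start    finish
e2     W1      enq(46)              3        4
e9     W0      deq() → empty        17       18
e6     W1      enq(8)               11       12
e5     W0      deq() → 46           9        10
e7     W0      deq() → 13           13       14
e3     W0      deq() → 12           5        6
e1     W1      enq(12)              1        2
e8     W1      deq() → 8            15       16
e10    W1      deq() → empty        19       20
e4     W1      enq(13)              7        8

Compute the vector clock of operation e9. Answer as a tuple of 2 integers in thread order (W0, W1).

(4, 3)

invoked at 1, e1 has no predecessors; its own W1 bump gives (0, 1)
merge at e2 (invoked 3): VC(e1)=(0, 1), own-thread bump on W1 → (0, 2)
merge at e3 (invoked 5): VC(e1)=(0, 1), own-thread bump on W0 → (1, 1)
merge at e4 (invoked 7): VC(e2)=(0, 2), own-thread bump on W1 → (0, 3)
merge at e6 (invoked 11): VC(e4)=(0, 3), own-thread bump on W1 → (0, 4)
merge at e5 (invoked 9): VC(e2)=(0, 2), VC(e3)=(1, 1), own-thread bump on W0 → (2, 2)
merge at e8 (invoked 15): VC(e6)=(0, 4), own-thread bump on W1 → (0, 5)
merge at e10 (invoked 19): VC(e8)=(0, 5), own-thread bump on W1 → (0, 6)
merge at e7 (invoked 13): VC(e4)=(0, 3), VC(e5)=(2, 2), own-thread bump on W0 → (3, 3)
merge at e9 (invoked 17): VC(e7)=(3, 3), own-thread bump on W0 → (4, 3)
target: VC(e9) = (4, 3)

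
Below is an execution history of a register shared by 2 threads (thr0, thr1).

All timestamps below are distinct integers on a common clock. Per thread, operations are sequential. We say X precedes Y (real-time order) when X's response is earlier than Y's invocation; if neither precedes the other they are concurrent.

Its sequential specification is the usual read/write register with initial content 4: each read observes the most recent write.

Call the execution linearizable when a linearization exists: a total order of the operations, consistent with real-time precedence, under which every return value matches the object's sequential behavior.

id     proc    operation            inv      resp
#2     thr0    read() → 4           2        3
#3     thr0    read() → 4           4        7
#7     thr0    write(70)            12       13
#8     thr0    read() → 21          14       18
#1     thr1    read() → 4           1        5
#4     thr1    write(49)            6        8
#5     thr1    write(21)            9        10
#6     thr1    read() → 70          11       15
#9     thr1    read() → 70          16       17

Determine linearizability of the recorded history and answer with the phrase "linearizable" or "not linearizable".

not linearizable

through event 17 a valid linearization exists; event 18 (#8 responding at time 18) ends that
25 orders of the 9 completed register ops respect real time; none is legal
one such order, #1, #2, #3, #4, #5, #6, #7, #8, #9, breaks at step 6 where #6 read() → 70 is illegal
one such order, #1, #2, #3, #4, #5, #6, #7, #9, #8, breaks at step 6 where #6 read() → 70 is illegal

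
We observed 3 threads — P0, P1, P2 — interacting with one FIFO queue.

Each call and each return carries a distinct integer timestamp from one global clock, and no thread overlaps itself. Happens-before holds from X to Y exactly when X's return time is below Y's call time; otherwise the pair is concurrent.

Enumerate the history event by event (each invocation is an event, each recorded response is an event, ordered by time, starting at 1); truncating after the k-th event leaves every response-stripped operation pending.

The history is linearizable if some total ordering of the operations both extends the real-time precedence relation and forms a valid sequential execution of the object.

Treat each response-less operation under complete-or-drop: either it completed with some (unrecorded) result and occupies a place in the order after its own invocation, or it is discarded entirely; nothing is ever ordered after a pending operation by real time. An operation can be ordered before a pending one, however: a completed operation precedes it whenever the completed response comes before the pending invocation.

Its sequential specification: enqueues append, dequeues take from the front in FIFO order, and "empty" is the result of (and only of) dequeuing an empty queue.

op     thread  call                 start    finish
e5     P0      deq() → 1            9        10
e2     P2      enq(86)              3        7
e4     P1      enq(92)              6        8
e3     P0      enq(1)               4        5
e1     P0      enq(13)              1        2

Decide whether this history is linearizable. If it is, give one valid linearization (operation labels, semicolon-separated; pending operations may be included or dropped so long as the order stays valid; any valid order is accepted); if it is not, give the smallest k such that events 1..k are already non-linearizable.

cut after 9 events: linearizable; cut after 10 events (e5 responds, time 10): not linearizable
5 completed operations, 3 real-time-consistent orders — every FIFO queue replay fails
sample order e1, e2, e3, e4, e5 stalls at step 5 — e5 deq() → 1 has no legal effect
sample order e1, e3, e2, e4, e5 stalls at step 5 — e5 deq() → 1 has no legal effect

not linearizable — minimal violating prefix: 10 events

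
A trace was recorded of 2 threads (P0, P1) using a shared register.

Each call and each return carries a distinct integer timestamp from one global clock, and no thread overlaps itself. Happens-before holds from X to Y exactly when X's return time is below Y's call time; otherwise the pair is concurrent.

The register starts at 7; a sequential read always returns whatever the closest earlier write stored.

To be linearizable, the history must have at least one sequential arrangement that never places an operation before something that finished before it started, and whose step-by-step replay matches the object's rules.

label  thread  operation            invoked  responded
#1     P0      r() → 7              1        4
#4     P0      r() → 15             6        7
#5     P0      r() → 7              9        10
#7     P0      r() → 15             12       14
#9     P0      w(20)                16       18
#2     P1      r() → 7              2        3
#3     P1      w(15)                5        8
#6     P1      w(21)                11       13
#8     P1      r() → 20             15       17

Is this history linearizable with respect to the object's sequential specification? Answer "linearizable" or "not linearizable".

not linearizable

prefix check: 1..9 passes, 1..10 fails once #5's time-10 response joins
the 5 completed operations admit 4 real-time orders; each fails the register replay
for example #1, #2, #3, #4, #5 fails at step 5: #5 r() → 7 is not legal there
for example #1, #2, #4, #3, #5 fails at step 3: #4 r() → 15 is not legal there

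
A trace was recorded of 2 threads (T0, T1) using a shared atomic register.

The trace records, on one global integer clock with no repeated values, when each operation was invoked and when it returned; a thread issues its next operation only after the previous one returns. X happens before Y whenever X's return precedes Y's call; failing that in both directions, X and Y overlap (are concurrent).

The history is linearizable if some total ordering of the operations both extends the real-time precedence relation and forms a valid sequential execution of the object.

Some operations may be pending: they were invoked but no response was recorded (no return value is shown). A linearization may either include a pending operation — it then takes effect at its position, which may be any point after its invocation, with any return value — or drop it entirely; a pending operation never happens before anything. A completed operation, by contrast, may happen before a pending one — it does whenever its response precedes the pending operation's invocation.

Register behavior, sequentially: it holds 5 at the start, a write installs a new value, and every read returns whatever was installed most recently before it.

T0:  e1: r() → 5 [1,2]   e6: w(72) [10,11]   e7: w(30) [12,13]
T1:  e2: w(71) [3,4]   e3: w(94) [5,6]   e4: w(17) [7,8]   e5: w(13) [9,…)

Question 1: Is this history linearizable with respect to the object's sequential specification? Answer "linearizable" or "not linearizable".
linearizable

one valid linearization: e1, e2, e3, e4, e5, e6, e7
1. e1 r() → 5, leaving value 5
2. e2 w(71), leaving value 71
3. e3 w(94), leaving value 94
4. e4 w(17), leaving value 17
5. e5 w(13) (pending, included), leaving value 13
6. e6 w(72), leaving value 72
7. e7 w(30), leaving value 30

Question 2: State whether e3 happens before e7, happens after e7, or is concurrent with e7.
Answer: before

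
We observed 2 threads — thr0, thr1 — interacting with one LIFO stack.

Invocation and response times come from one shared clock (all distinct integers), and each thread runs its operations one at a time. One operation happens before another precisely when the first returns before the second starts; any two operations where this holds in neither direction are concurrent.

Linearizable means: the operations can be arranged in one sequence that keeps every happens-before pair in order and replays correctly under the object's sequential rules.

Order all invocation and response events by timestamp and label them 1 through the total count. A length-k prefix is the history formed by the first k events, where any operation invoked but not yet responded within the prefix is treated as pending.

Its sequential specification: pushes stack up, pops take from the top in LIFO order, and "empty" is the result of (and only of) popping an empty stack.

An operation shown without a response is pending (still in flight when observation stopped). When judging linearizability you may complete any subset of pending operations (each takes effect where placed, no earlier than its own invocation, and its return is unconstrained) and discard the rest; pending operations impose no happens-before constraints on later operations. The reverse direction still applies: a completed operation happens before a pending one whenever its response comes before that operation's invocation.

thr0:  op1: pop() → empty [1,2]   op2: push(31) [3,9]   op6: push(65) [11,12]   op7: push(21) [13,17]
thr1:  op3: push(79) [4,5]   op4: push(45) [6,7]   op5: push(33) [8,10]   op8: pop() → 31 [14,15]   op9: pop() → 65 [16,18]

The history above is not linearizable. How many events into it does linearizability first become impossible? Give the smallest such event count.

events 1..14 are linearizable; a witness order is op1, op2, op3, op4, op5, op6:
after step 1 (op1 pop() → empty): stack <>
after step 2 (op2 push(31)): stack <31>
after step 3 (op3 push(79)): stack <31,79>
after step 4 (op4 push(45)): stack <31,79,45>
after step 5 (op5 push(33)): stack <31,79,45,33>
after step 6 (op6 push(65)): stack <31,79,45,33,65>
once event 15 joins (op8's response, time 15), exhaustive search finds no witness
including or dropping the 1 pending operation (op7) in any combination fails
one such order, op1, op2, op3, op4, op5, op6, op8 (pending dropped), breaks at step 7 where op8 pop() → 31 is illegal
one such order, op1, op3, op2, op4, op5, op6, op8 (pending dropped), breaks at step 7 where op8 pop() → 31 is illegal

15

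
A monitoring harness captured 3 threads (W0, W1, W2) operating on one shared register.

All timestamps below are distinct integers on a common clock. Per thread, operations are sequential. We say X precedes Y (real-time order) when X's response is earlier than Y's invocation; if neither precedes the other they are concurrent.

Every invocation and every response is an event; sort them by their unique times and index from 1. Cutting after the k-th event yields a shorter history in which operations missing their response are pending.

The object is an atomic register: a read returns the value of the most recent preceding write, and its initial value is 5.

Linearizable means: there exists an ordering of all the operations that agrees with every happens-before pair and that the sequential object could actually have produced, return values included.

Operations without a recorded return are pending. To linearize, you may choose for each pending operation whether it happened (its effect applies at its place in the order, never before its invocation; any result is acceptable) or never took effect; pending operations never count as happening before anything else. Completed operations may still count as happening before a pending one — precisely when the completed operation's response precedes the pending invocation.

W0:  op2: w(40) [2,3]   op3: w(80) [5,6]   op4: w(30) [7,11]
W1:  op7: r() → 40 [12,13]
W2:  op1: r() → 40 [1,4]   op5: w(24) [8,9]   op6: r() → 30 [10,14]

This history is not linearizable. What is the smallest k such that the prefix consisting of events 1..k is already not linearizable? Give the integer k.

a valid linearization of events 1..12 exists, for instance op2, op1, op3, op4, op5:
1. op2 w(40), leaving value 40
2. op1 r() → 40, leaving value 40
3. op3 w(80), leaving value 80
4. op4 w(30), leaving value 30
5. op5 w(24), leaving value 24
at event 13 (op7's time-13 response) nothing linearizes any more
no completion choice of the 1 pending operation (op6) rescues it — every subset was tried
take op1, op2, op3, op4, op5, op7 (pending dropped): step 1 already fails, because op1 r() → 40 cannot occur there
take op1, op2, op3, op5, op4, op7 (pending dropped): step 1 already fails, because op1 r() → 40 cannot occur there

13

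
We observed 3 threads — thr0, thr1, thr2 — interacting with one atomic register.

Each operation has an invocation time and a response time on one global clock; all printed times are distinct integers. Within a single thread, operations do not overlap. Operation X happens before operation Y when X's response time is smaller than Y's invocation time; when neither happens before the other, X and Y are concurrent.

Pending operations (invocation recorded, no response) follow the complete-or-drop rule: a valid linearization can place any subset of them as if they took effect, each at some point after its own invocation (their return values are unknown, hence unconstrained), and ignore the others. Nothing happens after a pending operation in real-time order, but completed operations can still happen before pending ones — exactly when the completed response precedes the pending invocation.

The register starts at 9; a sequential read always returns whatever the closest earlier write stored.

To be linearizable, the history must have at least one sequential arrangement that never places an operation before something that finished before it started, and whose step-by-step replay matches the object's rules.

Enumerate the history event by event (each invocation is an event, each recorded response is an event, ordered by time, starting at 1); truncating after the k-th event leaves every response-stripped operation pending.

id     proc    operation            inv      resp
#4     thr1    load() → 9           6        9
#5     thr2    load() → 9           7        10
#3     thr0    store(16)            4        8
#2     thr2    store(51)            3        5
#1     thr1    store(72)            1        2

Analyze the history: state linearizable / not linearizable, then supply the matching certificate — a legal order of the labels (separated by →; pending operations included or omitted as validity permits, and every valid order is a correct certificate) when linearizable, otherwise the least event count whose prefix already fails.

through event 8 a valid linearization exists; event 9 (#4 responding at time 9) ends that
checked exhaustively: 3 real-time-consistent orders of 4 completed operations, zero legal atomic register replays
no completion choice of the 1 pending operation (#5) rescues it — every subset was tried
take #1, #2, #3, #4 (pending dropped): step 4 already fails, because #4 load() → 9 cannot occur there
take #1, #2, #4, #3 (pending dropped): step 3 already fails, because #4 load() → 9 cannot occur there

not linearizable — minimal violating prefix: 9 events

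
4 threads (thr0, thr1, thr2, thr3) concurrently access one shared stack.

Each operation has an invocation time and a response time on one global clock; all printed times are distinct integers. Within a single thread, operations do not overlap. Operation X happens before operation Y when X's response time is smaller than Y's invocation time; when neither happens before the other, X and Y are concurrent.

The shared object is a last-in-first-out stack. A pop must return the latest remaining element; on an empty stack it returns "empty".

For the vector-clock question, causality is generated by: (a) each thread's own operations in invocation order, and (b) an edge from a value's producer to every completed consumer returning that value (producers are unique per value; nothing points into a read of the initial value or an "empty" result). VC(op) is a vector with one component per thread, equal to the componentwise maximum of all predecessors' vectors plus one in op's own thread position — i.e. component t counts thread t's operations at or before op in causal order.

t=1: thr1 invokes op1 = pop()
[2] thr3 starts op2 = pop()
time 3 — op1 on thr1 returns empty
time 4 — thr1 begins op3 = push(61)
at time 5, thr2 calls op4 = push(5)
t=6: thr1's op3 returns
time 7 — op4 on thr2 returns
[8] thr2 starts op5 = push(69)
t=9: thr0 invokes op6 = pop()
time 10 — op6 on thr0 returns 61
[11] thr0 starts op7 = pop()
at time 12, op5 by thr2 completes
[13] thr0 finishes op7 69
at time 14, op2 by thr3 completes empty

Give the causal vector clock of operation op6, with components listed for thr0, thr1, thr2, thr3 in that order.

no predecessors for op2 (invoked 2): thr3 increments from zero → (0, 0, 0, 1)
no predecessors for op4 (invoked 5): thr2 increments from zero → (0, 0, 1, 0)
no predecessors for op1 (invoked 1): thr1 increments from zero → (0, 1, 0, 0)
invoked at 8, op5 merges VC(op4)=(0, 0, 1, 0) and bumps thr2's slot → (0, 0, 2, 0)
invoked at 4, op3 merges VC(op1)=(0, 1, 0, 0) and bumps thr1's slot → (0, 2, 0, 0)
invoked at 9, op6 merges VC(op3)=(0, 2, 0, 0) and bumps thr0's slot → (1, 2, 0, 0)
invoked at 11, op7 merges VC(op5)=(0, 0, 2, 0), VC(op6)=(1, 2, 0, 0) and bumps thr0's slot → (2, 2, 2, 0)
target: VC(op6) = (1, 2, 0, 0)

(1, 2, 0, 0)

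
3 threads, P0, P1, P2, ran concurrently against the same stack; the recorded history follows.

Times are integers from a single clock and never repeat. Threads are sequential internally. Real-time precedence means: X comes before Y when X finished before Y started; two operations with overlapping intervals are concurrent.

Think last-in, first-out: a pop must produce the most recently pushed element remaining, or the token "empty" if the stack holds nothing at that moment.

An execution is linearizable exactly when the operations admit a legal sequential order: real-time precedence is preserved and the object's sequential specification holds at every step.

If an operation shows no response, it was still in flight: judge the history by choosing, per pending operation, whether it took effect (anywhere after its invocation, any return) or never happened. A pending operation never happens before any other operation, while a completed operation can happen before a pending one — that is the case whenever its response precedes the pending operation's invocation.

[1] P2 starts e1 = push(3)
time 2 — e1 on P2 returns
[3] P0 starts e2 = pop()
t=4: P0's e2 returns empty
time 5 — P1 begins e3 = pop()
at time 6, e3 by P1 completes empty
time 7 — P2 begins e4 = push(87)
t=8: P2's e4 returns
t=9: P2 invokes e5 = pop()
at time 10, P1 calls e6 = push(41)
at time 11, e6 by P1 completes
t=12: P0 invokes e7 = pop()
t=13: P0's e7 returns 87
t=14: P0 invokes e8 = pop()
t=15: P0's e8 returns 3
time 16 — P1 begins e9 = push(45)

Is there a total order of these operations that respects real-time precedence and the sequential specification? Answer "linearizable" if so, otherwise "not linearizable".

prefix check: 1..3 passes, 1..4 fails once e2's time-4 response joins
exactly one order of the 2 completed ops respects real time; the stack replay fails
sample order e1, e2 stalls at step 2 — e2 pop() → empty has no legal effect

not linearizable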